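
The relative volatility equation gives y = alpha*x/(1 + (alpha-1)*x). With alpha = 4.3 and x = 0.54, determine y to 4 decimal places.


y = alpha*x / (1 + (alpha-1)*x)
y = 4.3*0.54 / (1 + (4.3-1)*0.54)
y = 2.322 / (1 + 1.782)
y = 2.322 / 2.782
y = 0.8347


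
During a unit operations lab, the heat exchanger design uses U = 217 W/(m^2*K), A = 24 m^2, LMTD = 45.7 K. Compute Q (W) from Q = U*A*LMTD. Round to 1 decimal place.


Q = U * A * LMTD
Q = 217 * 24 * 45.7
Q = 238005.6 W


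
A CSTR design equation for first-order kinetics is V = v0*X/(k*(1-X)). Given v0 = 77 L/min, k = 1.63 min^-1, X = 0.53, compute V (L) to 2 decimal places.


V = v0 * X / (k * (1 - X))
V = 77 * 0.53 / (1.63 * (1 - 0.53))
V = 40.81 / (1.63 * 0.47)
V = 40.81 / 0.7661
V = 53.27 L


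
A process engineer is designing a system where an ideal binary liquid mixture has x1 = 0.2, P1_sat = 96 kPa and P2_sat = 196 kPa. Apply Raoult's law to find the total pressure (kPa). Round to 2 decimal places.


P = x1*P1_sat + x2*P2_sat
x2 = 1 - x1 = 1 - 0.2 = 0.8
P = 0.2*96 + 0.8*196
P = 19.2 + 156.8
P = 176.00 kPa


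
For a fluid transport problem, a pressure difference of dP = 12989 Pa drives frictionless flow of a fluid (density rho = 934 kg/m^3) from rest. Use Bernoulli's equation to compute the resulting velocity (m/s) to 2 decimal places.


v = sqrt(2*dP/rho)
v = sqrt(2*12989/934)
v = sqrt(27.813704)
v = 5.27 m/s


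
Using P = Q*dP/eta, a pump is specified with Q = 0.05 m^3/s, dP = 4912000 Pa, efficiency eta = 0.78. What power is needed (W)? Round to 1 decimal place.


P = Q * dP / eta
P = 0.05 * 4912000 / 0.78
P = 245600.0 / 0.78
P = 314871.8 W


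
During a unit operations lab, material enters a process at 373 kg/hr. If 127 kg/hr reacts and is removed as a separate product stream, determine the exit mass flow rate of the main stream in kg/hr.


Steady-state mass balance on the main outlet: F_out = F_in - F_removed
F_out = 373 - 127
F_out = 246 kg/hr


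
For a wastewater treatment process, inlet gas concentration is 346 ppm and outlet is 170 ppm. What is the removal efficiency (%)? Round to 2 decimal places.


Efficiency = (G_in - G_out) / G_in * 100%
Efficiency = (346 - 170) / 346 * 100
Efficiency = 176 / 346 * 100
Efficiency = 50.87%


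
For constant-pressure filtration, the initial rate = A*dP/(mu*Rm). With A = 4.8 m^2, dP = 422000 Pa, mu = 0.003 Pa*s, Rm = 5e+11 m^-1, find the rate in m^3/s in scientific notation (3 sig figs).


rate = A * dP / (mu * Rm)
rate = 4.8 * 422000 / (0.003 * 5e+11)
rate = 2025600.0 / 1.500e+09
rate = 1.35e-03 m^3/s


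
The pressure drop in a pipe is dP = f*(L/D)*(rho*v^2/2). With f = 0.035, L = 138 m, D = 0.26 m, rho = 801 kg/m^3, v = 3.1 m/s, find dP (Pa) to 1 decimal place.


dP = f * (L/D) * (rho*v^2/2)
dP = 0.035 * (138/0.26) * (801*3.1^2/2)
L/D = 530.76923077
rho*v^2/2 = 801*9.61/2 = 3848.805
dP = 0.035 * 530.76923077 * 3848.805
dP = 71499.0 Pa


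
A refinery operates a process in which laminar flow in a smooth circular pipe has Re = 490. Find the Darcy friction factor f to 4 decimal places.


f = 64 / Re
f = 64 / 490
f = 0.1306


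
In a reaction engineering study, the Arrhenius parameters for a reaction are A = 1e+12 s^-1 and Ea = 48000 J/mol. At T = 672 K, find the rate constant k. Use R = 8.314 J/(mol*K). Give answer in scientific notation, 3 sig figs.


k = A * exp(-Ea/(R*T))
k = 1e+12 * exp(-48000 / (8.314 * 672))
k = 1e+12 * exp(-8.591361)
k = 1.86e+08


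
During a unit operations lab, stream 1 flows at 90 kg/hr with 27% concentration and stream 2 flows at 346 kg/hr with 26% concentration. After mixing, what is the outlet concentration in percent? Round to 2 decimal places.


Mass balance on solute: F1*x1 + F2*x2 = F3*x3
F3 = F1 + F2 = 90 + 346 = 436 kg/hr
x3 = (F1*x1 + F2*x2)/F3
x3 = (90*0.27 + 346*0.26) / 436
x3 = 26.21%


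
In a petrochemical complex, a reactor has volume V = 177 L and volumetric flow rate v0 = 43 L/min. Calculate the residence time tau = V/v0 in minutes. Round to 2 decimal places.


tau = V / v0
tau = 177 / 43
tau = 4.12 min


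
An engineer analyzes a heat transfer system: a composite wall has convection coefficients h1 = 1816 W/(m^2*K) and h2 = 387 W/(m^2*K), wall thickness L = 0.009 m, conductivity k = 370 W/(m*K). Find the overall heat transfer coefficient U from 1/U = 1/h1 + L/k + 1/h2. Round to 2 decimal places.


1/U = 1/h1 + L/k + 1/h2
1/U = 1/1816 + 0.009/370 + 1/387
1/U = 0.0005506608 + 2.43243e-05 + 0.0025839793
1/U = 0.0031589644
U = 316.56 W/(m^2*K)


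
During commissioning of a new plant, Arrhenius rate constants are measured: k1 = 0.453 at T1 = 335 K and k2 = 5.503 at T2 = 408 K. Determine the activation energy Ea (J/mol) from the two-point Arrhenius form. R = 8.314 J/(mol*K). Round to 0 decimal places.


Ea = R * ln(k2/k1) / (1/T1 - 1/T2)
ln(k2/k1) = ln(5.503/0.453) = 2.4971566
1/T1 - 1/T2 = 1/335 - 1/408 = 0.000534094235
Ea = 8.314 * 2.4971566 / 0.000534094235
Ea = 38872 J/mol


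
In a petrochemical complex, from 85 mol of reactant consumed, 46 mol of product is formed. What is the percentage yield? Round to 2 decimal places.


Yield = (moles product / moles consumed) * 100%
Yield = (46 / 85) * 100
Yield = 0.5412 * 100
Yield = 54.12%


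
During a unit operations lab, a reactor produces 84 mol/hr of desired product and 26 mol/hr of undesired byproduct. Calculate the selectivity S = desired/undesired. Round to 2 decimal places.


S = desired product rate / undesired product rate
S = 84 / 26
S = 3.23


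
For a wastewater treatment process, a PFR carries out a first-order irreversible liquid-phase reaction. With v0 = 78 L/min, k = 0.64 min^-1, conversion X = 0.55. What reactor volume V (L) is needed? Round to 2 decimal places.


V = (v0/k) * ln(1/(1-X))
V = (78/0.64) * ln(1/(1-0.55))
V = 121.875 * ln(2.222222)
V = 121.875 * 0.798508
V = 97.32 L


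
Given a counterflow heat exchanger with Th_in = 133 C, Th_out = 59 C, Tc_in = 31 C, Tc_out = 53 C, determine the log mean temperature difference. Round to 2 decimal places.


dT1 = Th_in - Tc_out = 133 - 53 = 80
dT2 = Th_out - Tc_in = 59 - 31 = 28
LMTD = (dT1 - dT2) / ln(dT1/dT2)
LMTD = (80 - 28) / ln(80/28)
LMTD = 49.53 K


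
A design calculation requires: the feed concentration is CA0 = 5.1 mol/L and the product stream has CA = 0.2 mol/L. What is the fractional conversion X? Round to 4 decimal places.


X = (CA0 - CA) / CA0
X = (5.1 - 0.2) / 5.1
X = 4.9 / 5.1
X = 0.9608


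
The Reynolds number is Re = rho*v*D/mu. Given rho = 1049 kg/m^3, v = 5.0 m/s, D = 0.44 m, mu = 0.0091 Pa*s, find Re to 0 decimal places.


Re = rho * v * D / mu
Re = 1049 * 5.0 * 0.44 / 0.0091
Re = 2307.8 / 0.0091
Re = 253604


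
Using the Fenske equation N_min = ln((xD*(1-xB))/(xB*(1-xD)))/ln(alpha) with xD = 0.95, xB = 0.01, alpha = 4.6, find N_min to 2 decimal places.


N_min = ln((xD*(1-xB))/(xB*(1-xD))) / ln(alpha)
Numerator inside ln: 0.9405 / 0.0005 = 1881.0
ln(1881.0) = 7.539559
ln(alpha) = ln(4.6) = 1.526056
N_min = 7.539559 / 1.526056 = 4.94


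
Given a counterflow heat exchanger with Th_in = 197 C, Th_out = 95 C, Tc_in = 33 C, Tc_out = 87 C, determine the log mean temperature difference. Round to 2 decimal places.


dT1 = Th_in - Tc_out = 197 - 87 = 110
dT2 = Th_out - Tc_in = 95 - 33 = 62
LMTD = (dT1 - dT2) / ln(dT1/dT2)
LMTD = (110 - 62) / ln(110/62)
LMTD = 83.72 K


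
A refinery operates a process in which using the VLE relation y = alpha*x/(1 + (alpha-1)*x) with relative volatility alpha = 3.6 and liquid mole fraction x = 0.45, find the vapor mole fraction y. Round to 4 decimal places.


y = alpha*x / (1 + (alpha-1)*x)
y = 3.6*0.45 / (1 + (3.6-1)*0.45)
y = 1.62 / (1 + 1.17)
y = 1.62 / 2.17
y = 0.7465


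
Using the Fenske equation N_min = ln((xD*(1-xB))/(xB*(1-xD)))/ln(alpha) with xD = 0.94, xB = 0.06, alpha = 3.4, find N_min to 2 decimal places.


N_min = ln((xD*(1-xB))/(xB*(1-xD))) / ln(alpha)
Numerator inside ln: 0.8836 / 0.0036 = 245.444444
ln(245.444444) = 5.503071
ln(alpha) = ln(3.4) = 1.223775
N_min = 5.503071 / 1.223775 = 4.50


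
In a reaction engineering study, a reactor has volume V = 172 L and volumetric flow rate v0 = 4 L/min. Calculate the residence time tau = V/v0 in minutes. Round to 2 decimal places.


tau = V / v0
tau = 172 / 4
tau = 43.00 min


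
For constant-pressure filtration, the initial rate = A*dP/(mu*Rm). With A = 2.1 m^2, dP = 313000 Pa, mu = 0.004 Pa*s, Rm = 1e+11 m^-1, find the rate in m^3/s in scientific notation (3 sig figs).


rate = A * dP / (mu * Rm)
rate = 2.1 * 313000 / (0.004 * 1e+11)
rate = 657300.0 / 4.000e+08
rate = 1.64e-03 m^3/s


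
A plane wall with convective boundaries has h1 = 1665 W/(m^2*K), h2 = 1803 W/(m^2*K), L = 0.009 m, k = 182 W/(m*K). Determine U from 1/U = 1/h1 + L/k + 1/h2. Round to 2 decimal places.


1/U = 1/h1 + L/k + 1/h2
1/U = 1/1665 + 0.009/182 + 1/1803
1/U = 0.0006006006 + 4.94505e-05 + 0.0005546312
1/U = 0.0012046823
U = 830.09 W/(m^2*K)


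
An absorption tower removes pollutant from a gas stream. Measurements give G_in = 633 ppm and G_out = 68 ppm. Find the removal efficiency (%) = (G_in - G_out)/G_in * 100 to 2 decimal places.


Efficiency = (G_in - G_out) / G_in * 100%
Efficiency = (633 - 68) / 633 * 100
Efficiency = 565 / 633 * 100
Efficiency = 89.26%


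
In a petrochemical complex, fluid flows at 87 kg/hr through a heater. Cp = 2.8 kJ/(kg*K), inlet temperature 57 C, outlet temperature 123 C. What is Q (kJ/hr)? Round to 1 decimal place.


Q = m_dot * Cp * (T2 - T1)
Q = 87 * 2.8 * (123 - 57)
Q = 87 * 2.8 * 66
Q = 16077.6 kJ/hr


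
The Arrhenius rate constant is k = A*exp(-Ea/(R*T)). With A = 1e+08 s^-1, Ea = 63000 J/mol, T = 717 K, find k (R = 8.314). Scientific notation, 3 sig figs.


k = A * exp(-Ea/(R*T))
k = 1e+08 * exp(-63000 / (8.314 * 717))
k = 1e+08 * exp(-10.568452)
k = 2.57e+03


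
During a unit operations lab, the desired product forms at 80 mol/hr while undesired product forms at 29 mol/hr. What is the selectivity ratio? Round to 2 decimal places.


S = desired product rate / undesired product rate
S = 80 / 29
S = 2.76


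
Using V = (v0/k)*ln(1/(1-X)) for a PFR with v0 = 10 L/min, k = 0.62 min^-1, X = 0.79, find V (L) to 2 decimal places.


V = (v0/k) * ln(1/(1-X))
V = (10/0.62) * ln(1/(1-0.79))
V = 16.129032 * ln(4.761905)
V = 16.129032 * 1.560648
V = 25.17 L


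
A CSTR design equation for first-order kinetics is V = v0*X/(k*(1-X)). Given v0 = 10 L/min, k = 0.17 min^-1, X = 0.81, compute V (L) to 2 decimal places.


V = v0 * X / (k * (1 - X))
V = 10 * 0.81 / (0.17 * (1 - 0.81))
V = 8.1 / (0.17 * 0.19)
V = 8.1 / 0.0323
V = 250.77 L


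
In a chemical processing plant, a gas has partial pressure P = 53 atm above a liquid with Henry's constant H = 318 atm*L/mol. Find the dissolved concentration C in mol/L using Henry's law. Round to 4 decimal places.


C = P / H
C = 53 / 318
C = 0.1667 mol/L


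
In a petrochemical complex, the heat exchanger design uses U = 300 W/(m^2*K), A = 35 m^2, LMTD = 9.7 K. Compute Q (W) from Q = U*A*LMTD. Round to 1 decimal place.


Q = U * A * LMTD
Q = 300 * 35 * 9.7
Q = 101850.0 W


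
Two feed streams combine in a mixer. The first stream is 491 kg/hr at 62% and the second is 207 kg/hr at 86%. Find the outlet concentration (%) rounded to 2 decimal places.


Mass balance on solute: F1*x1 + F2*x2 = F3*x3
F3 = F1 + F2 = 491 + 207 = 698 kg/hr
x3 = (F1*x1 + F2*x2)/F3
x3 = (491*0.62 + 207*0.86) / 698
x3 = 69.12%


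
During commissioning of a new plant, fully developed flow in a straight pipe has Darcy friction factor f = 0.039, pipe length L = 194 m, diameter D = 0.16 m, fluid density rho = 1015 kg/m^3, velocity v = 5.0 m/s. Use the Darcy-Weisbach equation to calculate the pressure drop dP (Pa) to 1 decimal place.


dP = f * (L/D) * (rho*v^2/2)
dP = 0.039 * (194/0.16) * (1015*5.0^2/2)
L/D = 1212.5
rho*v^2/2 = 1015*25.0/2 = 12687.5
dP = 0.039 * 1212.5 * 12687.5
dP = 599960.2 Pa


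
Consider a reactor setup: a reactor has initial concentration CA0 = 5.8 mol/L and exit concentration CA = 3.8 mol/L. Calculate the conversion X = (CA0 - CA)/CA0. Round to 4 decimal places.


X = (CA0 - CA) / CA0
X = (5.8 - 3.8) / 5.8
X = 2.0 / 5.8
X = 0.3448


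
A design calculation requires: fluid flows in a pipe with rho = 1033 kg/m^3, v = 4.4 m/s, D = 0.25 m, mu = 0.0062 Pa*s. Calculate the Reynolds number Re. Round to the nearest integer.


Re = rho * v * D / mu
Re = 1033 * 4.4 * 0.25 / 0.0062
Re = 1136.3 / 0.0062
Re = 183274


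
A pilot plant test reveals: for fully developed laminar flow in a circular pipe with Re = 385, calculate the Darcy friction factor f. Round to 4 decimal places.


f = 64 / Re
f = 64 / 385
f = 0.1662


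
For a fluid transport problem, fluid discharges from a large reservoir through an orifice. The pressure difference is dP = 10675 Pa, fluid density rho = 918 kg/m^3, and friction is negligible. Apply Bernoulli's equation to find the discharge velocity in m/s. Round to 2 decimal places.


v = sqrt(2*dP/rho)
v = sqrt(2*10675/918)
v = sqrt(23.257081)
v = 4.82 m/s


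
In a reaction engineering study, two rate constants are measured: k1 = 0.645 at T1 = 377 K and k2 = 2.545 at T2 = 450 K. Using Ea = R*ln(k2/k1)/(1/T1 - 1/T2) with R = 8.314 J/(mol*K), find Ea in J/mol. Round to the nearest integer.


Ea = R * ln(k2/k1) / (1/T1 - 1/T2)
ln(k2/k1) = ln(2.545/0.645) = 1.3726356
1/T1 - 1/T2 = 1/377 - 1/450 = 0.000430297672
Ea = 8.314 * 1.3726356 / 0.000430297672
Ea = 26521 J/mol


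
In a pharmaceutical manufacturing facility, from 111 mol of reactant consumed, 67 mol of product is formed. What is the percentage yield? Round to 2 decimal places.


Yield = (moles product / moles consumed) * 100%
Yield = (67 / 111) * 100
Yield = 0.6036 * 100
Yield = 60.36%


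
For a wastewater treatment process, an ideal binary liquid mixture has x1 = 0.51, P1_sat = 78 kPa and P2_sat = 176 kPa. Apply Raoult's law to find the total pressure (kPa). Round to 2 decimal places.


P = x1*P1_sat + x2*P2_sat
x2 = 1 - x1 = 1 - 0.51 = 0.49
P = 0.51*78 + 0.49*176
P = 39.78 + 86.24
P = 126.02 kPa


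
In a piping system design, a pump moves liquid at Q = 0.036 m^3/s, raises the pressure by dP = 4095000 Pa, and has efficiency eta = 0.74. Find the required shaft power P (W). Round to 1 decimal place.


P = Q * dP / eta
P = 0.036 * 4095000 / 0.74
P = 147420.0 / 0.74
P = 199216.2 W


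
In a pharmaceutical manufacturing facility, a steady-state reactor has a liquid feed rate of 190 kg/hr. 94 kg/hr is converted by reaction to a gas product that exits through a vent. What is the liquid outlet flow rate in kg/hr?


Steady-state mass balance on the main outlet: F_out = F_in - F_removed
F_out = 190 - 94
F_out = 96 kg/hr


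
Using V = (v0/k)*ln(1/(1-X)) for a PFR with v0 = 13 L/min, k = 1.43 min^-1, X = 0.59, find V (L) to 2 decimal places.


V = (v0/k) * ln(1/(1-X))
V = (13/1.43) * ln(1/(1-0.59))
V = 9.090909 * ln(2.439024)
V = 9.090909 * 0.891598
V = 8.11 L


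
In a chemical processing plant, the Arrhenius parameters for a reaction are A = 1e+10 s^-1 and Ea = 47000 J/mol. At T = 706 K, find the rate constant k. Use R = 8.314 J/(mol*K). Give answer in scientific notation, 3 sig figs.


k = A * exp(-Ea/(R*T))
k = 1e+10 * exp(-47000 / (8.314 * 706))
k = 1e+10 * exp(-8.007245)
k = 3.33e+06


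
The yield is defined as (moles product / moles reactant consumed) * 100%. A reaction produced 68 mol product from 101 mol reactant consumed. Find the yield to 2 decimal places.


Yield = (moles product / moles consumed) * 100%
Yield = (68 / 101) * 100
Yield = 0.6733 * 100
Yield = 67.33%


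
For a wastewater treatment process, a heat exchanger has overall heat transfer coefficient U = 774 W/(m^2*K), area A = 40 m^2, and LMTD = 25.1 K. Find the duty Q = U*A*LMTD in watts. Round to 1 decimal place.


Q = U * A * LMTD
Q = 774 * 40 * 25.1
Q = 777096.0 W


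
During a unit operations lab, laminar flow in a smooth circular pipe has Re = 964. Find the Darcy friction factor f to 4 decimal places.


f = 64 / Re
f = 64 / 964
f = 0.0664


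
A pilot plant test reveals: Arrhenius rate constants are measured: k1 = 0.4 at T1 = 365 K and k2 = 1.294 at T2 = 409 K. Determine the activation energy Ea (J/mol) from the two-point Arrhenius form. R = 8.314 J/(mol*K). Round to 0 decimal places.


Ea = R * ln(k2/k1) / (1/T1 - 1/T2)
ln(k2/k1) = ln(1.294/0.4) = 1.1740289
1/T1 - 1/T2 = 1/365 - 1/409 = 0.000294738252
Ea = 8.314 * 1.1740289 / 0.000294738252
Ea = 33117 J/mol


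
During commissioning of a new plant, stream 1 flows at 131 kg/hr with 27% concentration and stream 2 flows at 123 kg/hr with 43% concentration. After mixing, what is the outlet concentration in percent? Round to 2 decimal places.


Mass balance on solute: F1*x1 + F2*x2 = F3*x3
F3 = F1 + F2 = 131 + 123 = 254 kg/hr
x3 = (F1*x1 + F2*x2)/F3
x3 = (131*0.27 + 123*0.43) / 254
x3 = 34.75%


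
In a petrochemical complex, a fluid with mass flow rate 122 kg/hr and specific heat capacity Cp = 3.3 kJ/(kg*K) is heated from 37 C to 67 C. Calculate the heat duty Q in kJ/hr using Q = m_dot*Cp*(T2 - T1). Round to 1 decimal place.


Q = m_dot * Cp * (T2 - T1)
Q = 122 * 3.3 * (67 - 37)
Q = 122 * 3.3 * 30
Q = 12078.0 kJ/hr


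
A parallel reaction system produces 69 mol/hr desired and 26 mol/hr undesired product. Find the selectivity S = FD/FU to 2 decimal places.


S = desired product rate / undesired product rate
S = 69 / 26
S = 2.65


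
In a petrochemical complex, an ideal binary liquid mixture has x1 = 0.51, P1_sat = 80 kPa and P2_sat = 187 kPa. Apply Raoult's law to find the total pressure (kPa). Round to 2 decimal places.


P = x1*P1_sat + x2*P2_sat
x2 = 1 - x1 = 1 - 0.51 = 0.49
P = 0.51*80 + 0.49*187
P = 40.8 + 91.63
P = 132.43 kPa


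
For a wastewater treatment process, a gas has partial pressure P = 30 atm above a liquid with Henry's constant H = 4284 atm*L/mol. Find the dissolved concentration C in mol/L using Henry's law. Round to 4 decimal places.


C = P / H
C = 30 / 4284
C = 0.0070 mol/L


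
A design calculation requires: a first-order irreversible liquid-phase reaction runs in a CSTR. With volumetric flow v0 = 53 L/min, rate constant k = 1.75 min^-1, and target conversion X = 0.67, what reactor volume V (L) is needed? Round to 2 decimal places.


V = v0 * X / (k * (1 - X))
V = 53 * 0.67 / (1.75 * (1 - 0.67))
V = 35.51 / (1.75 * 0.33)
V = 35.51 / 0.5775
V = 61.49 L


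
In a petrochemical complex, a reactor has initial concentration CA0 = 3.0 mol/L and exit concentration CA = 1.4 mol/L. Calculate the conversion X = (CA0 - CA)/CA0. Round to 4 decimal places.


X = (CA0 - CA) / CA0
X = (3.0 - 1.4) / 3.0
X = 1.6 / 3.0
X = 0.5333


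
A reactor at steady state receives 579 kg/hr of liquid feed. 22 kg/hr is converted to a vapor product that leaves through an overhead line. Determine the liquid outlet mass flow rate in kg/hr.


Steady-state mass balance on the main outlet: F_out = F_in - F_removed
F_out = 579 - 22
F_out = 557 kg/hr


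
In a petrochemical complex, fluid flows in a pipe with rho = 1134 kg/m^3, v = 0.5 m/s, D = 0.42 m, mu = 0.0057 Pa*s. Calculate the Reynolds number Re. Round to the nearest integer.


Re = rho * v * D / mu
Re = 1134 * 0.5 * 0.42 / 0.0057
Re = 238.14 / 0.0057
Re = 41779


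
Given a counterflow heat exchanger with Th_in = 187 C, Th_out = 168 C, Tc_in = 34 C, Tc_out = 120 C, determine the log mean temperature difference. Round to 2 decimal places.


dT1 = Th_in - Tc_out = 187 - 120 = 67
dT2 = Th_out - Tc_in = 168 - 34 = 134
LMTD = (dT1 - dT2) / ln(dT1/dT2)
LMTD = (67 - 134) / ln(67/134)
LMTD = 96.66 K


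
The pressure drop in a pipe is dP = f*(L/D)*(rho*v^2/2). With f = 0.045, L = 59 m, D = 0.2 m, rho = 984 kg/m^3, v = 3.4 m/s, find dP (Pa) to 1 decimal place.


dP = f * (L/D) * (rho*v^2/2)
dP = 0.045 * (59/0.2) * (984*3.4^2/2)
L/D = 295.0
rho*v^2/2 = 984*11.56/2 = 5687.52
dP = 0.045 * 295.0 * 5687.52
dP = 75501.8 Pa


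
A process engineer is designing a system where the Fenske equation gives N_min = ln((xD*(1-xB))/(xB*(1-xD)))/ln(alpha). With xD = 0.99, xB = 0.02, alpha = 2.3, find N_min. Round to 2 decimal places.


N_min = ln((xD*(1-xB))/(xB*(1-xD))) / ln(alpha)
Numerator inside ln: 0.9702 / 0.0002 = 4851.0
ln(4851.0) = 8.48694
ln(alpha) = ln(2.3) = 0.832909
N_min = 8.48694 / 0.832909 = 10.19


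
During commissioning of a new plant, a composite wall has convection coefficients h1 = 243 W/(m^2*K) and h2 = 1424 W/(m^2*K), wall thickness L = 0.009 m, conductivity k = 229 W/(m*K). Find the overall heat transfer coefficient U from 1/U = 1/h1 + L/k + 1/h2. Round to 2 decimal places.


1/U = 1/h1 + L/k + 1/h2
1/U = 1/243 + 0.009/229 + 1/1424
1/U = 0.0041152263 + 3.93013e-05 + 0.0007022472
1/U = 0.0048567748
U = 205.90 W/(m^2*K)


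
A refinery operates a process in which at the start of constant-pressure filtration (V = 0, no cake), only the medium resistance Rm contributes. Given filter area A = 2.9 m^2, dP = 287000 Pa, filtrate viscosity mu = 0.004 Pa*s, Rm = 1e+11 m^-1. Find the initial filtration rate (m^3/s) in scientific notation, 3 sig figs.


rate = A * dP / (mu * Rm)
rate = 2.9 * 287000 / (0.004 * 1e+11)
rate = 832300.0 / 4.000e+08
rate = 2.08e-03 m^3/s


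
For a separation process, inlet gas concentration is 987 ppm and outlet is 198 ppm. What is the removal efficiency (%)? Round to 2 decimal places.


Efficiency = (G_in - G_out) / G_in * 100%
Efficiency = (987 - 198) / 987 * 100
Efficiency = 789 / 987 * 100
Efficiency = 79.94%


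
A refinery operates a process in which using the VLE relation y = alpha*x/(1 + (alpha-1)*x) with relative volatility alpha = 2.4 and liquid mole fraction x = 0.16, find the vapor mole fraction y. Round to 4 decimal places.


y = alpha*x / (1 + (alpha-1)*x)
y = 2.4*0.16 / (1 + (2.4-1)*0.16)
y = 0.384 / (1 + 0.224)
y = 0.384 / 1.224
y = 0.3137


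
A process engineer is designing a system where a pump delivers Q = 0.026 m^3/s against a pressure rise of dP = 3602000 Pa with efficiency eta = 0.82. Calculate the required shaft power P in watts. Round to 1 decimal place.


P = Q * dP / eta
P = 0.026 * 3602000 / 0.82
P = 93652.0 / 0.82
P = 114209.8 W


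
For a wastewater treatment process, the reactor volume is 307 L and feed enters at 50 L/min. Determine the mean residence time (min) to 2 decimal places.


tau = V / v0
tau = 307 / 50
tau = 6.14 min


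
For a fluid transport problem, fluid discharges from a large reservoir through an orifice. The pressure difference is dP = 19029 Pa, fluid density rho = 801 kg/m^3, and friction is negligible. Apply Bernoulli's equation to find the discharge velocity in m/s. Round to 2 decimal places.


v = sqrt(2*dP/rho)
v = sqrt(2*19029/801)
v = sqrt(47.513109)
v = 6.89 m/s


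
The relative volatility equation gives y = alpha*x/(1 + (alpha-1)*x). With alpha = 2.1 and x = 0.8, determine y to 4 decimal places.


y = alpha*x / (1 + (alpha-1)*x)
y = 2.1*0.8 / (1 + (2.1-1)*0.8)
y = 1.68 / (1 + 0.88)
y = 1.68 / 1.88
y = 0.8936


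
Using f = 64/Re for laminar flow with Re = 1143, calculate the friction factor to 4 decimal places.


f = 64 / Re
f = 64 / 1143
f = 0.0560


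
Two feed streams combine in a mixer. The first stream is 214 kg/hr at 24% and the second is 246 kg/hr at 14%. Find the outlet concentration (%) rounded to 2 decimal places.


Mass balance on solute: F1*x1 + F2*x2 = F3*x3
F3 = F1 + F2 = 214 + 246 = 460 kg/hr
x3 = (F1*x1 + F2*x2)/F3
x3 = (214*0.24 + 246*0.14) / 460
x3 = 18.65%


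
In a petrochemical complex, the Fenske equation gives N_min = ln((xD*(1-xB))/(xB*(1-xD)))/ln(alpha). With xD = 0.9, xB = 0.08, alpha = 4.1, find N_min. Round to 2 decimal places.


N_min = ln((xD*(1-xB))/(xB*(1-xD))) / ln(alpha)
Numerator inside ln: 0.828 / 0.008 = 103.5
ln(103.5) = 4.639572
ln(alpha) = ln(4.1) = 1.410987
N_min = 4.639572 / 1.410987 = 3.29


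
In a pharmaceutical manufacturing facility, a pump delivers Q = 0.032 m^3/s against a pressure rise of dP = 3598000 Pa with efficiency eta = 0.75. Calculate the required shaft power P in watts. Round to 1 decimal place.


P = Q * dP / eta
P = 0.032 * 3598000 / 0.75
P = 115136.0 / 0.75
P = 153514.7 W


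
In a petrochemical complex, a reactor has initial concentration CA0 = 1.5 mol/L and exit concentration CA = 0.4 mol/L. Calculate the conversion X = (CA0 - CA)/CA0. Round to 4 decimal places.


X = (CA0 - CA) / CA0
X = (1.5 - 0.4) / 1.5
X = 1.1 / 1.5
X = 0.7333


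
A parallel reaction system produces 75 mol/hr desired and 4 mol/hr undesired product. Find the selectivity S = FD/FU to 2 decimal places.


S = desired product rate / undesired product rate
S = 75 / 4
S = 18.75


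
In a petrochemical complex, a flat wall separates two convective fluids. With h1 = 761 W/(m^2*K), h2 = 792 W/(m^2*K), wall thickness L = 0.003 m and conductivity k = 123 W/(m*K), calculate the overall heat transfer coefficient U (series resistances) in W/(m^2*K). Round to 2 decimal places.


1/U = 1/h1 + L/k + 1/h2
1/U = 1/761 + 0.003/123 + 1/792
1/U = 0.0013140604 + 2.43902e-05 + 0.0012626263
1/U = 0.0026010769
U = 384.46 W/(m^2*K)


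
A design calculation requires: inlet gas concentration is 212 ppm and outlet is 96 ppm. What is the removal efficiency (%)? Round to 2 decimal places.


Efficiency = (G_in - G_out) / G_in * 100%
Efficiency = (212 - 96) / 212 * 100
Efficiency = 116 / 212 * 100
Efficiency = 54.72%


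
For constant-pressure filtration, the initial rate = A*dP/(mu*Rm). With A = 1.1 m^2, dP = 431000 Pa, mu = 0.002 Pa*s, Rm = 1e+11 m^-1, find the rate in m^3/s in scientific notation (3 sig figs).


rate = A * dP / (mu * Rm)
rate = 1.1 * 431000 / (0.002 * 1e+11)
rate = 474100.0 / 2.000e+08
rate = 2.37e-03 m^3/s


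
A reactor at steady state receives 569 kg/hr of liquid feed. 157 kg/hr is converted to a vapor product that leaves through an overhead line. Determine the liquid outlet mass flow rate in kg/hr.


Steady-state mass balance on the main outlet: F_out = F_in - F_removed
F_out = 569 - 157
F_out = 412 kg/hr


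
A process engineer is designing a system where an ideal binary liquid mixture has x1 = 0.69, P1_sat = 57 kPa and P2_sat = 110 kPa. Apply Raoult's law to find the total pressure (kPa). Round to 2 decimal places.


P = x1*P1_sat + x2*P2_sat
x2 = 1 - x1 = 1 - 0.69 = 0.31
P = 0.69*57 + 0.31*110
P = 39.33 + 34.1
P = 73.43 kPa


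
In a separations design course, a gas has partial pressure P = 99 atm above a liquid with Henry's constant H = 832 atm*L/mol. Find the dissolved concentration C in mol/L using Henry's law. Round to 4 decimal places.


C = P / H
C = 99 / 832
C = 0.1190 mol/L


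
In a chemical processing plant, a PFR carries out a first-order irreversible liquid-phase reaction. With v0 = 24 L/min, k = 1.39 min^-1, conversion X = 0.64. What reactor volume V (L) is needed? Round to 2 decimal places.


V = (v0/k) * ln(1/(1-X))
V = (24/1.39) * ln(1/(1-0.64))
V = 17.266187 * ln(2.777778)
V = 17.266187 * 1.021651
V = 17.64 L


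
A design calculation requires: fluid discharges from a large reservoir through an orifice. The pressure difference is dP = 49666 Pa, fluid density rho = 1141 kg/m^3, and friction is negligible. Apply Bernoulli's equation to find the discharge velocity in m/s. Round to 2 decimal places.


v = sqrt(2*dP/rho)
v = sqrt(2*49666/1141)
v = sqrt(87.056968)
v = 9.33 m/s


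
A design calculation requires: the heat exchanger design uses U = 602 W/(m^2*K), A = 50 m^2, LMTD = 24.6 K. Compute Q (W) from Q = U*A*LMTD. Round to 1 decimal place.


Q = U * A * LMTD
Q = 602 * 50 * 24.6
Q = 740460.0 W


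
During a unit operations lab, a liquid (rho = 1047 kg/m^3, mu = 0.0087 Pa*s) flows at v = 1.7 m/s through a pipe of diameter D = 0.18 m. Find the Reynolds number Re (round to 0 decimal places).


Re = rho * v * D / mu
Re = 1047 * 1.7 * 0.18 / 0.0087
Re = 320.382 / 0.0087
Re = 36826


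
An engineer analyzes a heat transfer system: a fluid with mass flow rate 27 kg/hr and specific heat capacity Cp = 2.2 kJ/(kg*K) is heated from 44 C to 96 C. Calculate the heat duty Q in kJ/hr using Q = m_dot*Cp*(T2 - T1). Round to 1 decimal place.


Q = m_dot * Cp * (T2 - T1)
Q = 27 * 2.2 * (96 - 44)
Q = 27 * 2.2 * 52
Q = 3088.8 kJ/hr


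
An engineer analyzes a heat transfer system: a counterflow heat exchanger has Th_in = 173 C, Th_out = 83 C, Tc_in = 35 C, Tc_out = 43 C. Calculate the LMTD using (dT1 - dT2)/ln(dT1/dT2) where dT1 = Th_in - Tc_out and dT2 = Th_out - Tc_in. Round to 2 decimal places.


dT1 = Th_in - Tc_out = 173 - 43 = 130
dT2 = Th_out - Tc_in = 83 - 35 = 48
LMTD = (dT1 - dT2) / ln(dT1/dT2)
LMTD = (130 - 48) / ln(130/48)
LMTD = 82.30 K


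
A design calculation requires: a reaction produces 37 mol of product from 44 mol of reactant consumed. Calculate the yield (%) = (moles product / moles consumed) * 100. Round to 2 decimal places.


Yield = (moles product / moles consumed) * 100%
Yield = (37 / 44) * 100
Yield = 0.8409 * 100
Yield = 84.09%


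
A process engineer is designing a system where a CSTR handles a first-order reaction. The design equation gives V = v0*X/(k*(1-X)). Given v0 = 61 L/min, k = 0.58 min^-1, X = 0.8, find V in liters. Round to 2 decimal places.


V = v0 * X / (k * (1 - X))
V = 61 * 0.8 / (0.58 * (1 - 0.8))
V = 48.8 / (0.58 * 0.2)
V = 48.8 / 0.116
V = 420.69 L


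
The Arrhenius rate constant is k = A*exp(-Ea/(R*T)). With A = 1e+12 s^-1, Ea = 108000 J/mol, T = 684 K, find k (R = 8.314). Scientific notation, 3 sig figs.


k = A * exp(-Ea/(R*T))
k = 1e+12 * exp(-108000 / (8.314 * 684))
k = 1e+12 * exp(-18.991429)
k = 5.65e+03


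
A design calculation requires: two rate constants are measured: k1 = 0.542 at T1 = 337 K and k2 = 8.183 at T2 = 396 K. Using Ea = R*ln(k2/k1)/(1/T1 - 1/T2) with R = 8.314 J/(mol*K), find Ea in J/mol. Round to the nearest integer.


Ea = R * ln(k2/k1) / (1/T1 - 1/T2)
ln(k2/k1) = ln(8.183/0.542) = 2.7145481
1/T1 - 1/T2 = 1/337 - 1/396 = 0.000442106525
Ea = 8.314 * 2.7145481 / 0.000442106525
Ea = 51048 J/mol


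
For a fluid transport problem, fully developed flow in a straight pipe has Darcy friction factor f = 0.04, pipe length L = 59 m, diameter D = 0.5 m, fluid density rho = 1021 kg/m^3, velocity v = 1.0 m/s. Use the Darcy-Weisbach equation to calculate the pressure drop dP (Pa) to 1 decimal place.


dP = f * (L/D) * (rho*v^2/2)
dP = 0.04 * (59/0.5) * (1021*1.0^2/2)
L/D = 118.0
rho*v^2/2 = 1021*1.0/2 = 510.5
dP = 0.04 * 118.0 * 510.5
dP = 2409.6 Pa


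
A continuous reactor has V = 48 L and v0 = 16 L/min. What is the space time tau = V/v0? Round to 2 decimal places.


tau = V / v0
tau = 48 / 16
tau = 3.00 min


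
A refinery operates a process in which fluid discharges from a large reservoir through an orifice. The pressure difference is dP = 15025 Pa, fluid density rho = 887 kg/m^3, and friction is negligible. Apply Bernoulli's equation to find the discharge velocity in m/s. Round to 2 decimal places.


v = sqrt(2*dP/rho)
v = sqrt(2*15025/887)
v = sqrt(33.878241)
v = 5.82 m/s


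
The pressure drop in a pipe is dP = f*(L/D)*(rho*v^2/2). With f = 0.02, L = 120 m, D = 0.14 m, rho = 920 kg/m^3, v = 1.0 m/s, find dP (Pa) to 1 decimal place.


dP = f * (L/D) * (rho*v^2/2)
dP = 0.02 * (120/0.14) * (920*1.0^2/2)
L/D = 857.14285714
rho*v^2/2 = 920*1.0/2 = 460.0
dP = 0.02 * 857.14285714 * 460.0
dP = 7885.7 Pa


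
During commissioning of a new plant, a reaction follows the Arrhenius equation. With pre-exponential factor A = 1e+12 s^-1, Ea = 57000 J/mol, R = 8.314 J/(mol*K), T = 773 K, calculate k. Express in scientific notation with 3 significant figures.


k = A * exp(-Ea/(R*T))
k = 1e+12 * exp(-57000 / (8.314 * 773))
k = 1e+12 * exp(-8.869218)
k = 1.41e+08


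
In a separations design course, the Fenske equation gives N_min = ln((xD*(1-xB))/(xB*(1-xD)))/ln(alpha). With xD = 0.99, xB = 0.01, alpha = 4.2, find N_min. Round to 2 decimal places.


N_min = ln((xD*(1-xB))/(xB*(1-xD))) / ln(alpha)
Numerator inside ln: 0.9801 / 0.0001 = 9801.0
ln(9801.0) = 9.19024
ln(alpha) = ln(4.2) = 1.435085
N_min = 9.19024 / 1.435085 = 6.40


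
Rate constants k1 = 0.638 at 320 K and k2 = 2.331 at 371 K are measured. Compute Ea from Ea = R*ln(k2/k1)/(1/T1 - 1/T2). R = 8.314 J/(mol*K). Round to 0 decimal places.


Ea = R * ln(k2/k1) / (1/T1 - 1/T2)
ln(k2/k1) = ln(2.331/0.638) = 1.2957144
1/T1 - 1/T2 = 1/320 - 1/371 = 0.00042958221
Ea = 8.314 * 1.2957144 / 0.00042958221
Ea = 25077 J/mol


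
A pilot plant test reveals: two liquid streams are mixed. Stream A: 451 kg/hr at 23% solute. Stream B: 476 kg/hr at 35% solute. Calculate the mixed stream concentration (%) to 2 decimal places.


Mass balance on solute: F1*x1 + F2*x2 = F3*x3
F3 = F1 + F2 = 451 + 476 = 927 kg/hr
x3 = (F1*x1 + F2*x2)/F3
x3 = (451*0.23 + 476*0.35) / 927
x3 = 29.16%


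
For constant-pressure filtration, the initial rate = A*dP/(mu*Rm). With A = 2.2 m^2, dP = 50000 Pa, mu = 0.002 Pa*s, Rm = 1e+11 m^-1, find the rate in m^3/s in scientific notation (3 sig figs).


rate = A * dP / (mu * Rm)
rate = 2.2 * 50000 / (0.002 * 1e+11)
rate = 110000.0 / 2.000e+08
rate = 5.50e-04 m^3/s


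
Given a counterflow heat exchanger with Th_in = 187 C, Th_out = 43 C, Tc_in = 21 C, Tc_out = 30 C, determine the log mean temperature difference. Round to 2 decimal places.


dT1 = Th_in - Tc_out = 187 - 30 = 157
dT2 = Th_out - Tc_in = 43 - 21 = 22
LMTD = (dT1 - dT2) / ln(dT1/dT2)
LMTD = (157 - 22) / ln(157/22)
LMTD = 68.70 K


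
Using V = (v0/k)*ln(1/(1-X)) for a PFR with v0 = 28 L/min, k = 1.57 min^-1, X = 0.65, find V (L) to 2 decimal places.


V = (v0/k) * ln(1/(1-X))
V = (28/1.57) * ln(1/(1-0.65))
V = 17.834395 * ln(2.857143)
V = 17.834395 * 1.049822
V = 18.72 L


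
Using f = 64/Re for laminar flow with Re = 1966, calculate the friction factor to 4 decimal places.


f = 64 / Re
f = 64 / 1966
f = 0.0326


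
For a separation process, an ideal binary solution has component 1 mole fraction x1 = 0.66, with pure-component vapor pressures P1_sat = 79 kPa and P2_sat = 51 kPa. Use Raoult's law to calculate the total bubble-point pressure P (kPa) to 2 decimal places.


P = x1*P1_sat + x2*P2_sat
x2 = 1 - x1 = 1 - 0.66 = 0.34
P = 0.66*79 + 0.34*51
P = 52.14 + 17.34
P = 69.48 kPa


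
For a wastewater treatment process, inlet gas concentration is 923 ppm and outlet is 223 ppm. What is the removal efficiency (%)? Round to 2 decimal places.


Efficiency = (G_in - G_out) / G_in * 100%
Efficiency = (923 - 223) / 923 * 100
Efficiency = 700 / 923 * 100
Efficiency = 75.84%


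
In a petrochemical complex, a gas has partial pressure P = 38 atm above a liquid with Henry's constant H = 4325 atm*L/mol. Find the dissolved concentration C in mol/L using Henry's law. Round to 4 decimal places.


C = P / H
C = 38 / 4325
C = 0.0088 mol/L


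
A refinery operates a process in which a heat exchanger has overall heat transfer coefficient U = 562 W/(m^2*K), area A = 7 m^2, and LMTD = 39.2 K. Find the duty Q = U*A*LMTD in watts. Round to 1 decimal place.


Q = U * A * LMTD
Q = 562 * 7 * 39.2
Q = 154212.8 W


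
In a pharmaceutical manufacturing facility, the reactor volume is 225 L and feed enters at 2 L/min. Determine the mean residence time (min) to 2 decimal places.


tau = V / v0
tau = 225 / 2
tau = 112.50 min


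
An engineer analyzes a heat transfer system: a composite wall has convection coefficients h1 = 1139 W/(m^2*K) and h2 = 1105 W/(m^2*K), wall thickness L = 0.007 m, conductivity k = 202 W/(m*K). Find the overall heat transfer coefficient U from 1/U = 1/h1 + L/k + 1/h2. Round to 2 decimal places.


1/U = 1/h1 + L/k + 1/h2
1/U = 1/1139 + 0.007/202 + 1/1105
1/U = 0.0008779631 + 3.46535e-05 + 0.0009049774
1/U = 0.001817594
U = 550.18 W/(m^2*K)


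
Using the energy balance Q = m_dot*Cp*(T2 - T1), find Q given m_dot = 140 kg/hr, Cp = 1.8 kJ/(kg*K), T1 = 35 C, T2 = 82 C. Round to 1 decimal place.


Q = m_dot * Cp * (T2 - T1)
Q = 140 * 1.8 * (82 - 35)
Q = 140 * 1.8 * 47
Q = 11844.0 kJ/hr


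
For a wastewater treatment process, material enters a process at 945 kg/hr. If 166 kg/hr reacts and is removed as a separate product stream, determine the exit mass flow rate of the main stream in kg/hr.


Steady-state mass balance on the main outlet: F_out = F_in - F_removed
F_out = 945 - 166
F_out = 779 kg/hr


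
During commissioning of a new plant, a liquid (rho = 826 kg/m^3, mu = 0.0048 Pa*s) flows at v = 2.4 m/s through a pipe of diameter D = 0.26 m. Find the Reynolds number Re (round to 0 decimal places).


Re = rho * v * D / mu
Re = 826 * 2.4 * 0.26 / 0.0048
Re = 515.424 / 0.0048
Re = 107380


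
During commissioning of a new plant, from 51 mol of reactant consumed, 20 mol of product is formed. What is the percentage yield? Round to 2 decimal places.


Yield = (moles product / moles consumed) * 100%
Yield = (20 / 51) * 100
Yield = 0.3922 * 100
Yield = 39.22%


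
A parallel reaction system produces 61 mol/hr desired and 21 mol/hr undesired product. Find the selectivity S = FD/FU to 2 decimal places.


S = desired product rate / undesired product rate
S = 61 / 21
S = 2.90


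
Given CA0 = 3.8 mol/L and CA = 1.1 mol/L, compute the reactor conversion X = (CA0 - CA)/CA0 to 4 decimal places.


X = (CA0 - CA) / CA0
X = (3.8 - 1.1) / 3.8
X = 2.7 / 3.8
X = 0.7105


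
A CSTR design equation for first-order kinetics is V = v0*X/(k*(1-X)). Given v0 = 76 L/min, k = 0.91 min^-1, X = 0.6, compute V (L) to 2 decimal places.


V = v0 * X / (k * (1 - X))
V = 76 * 0.6 / (0.91 * (1 - 0.6))
V = 45.6 / (0.91 * 0.4)
V = 45.6 / 0.364
V = 125.27 L


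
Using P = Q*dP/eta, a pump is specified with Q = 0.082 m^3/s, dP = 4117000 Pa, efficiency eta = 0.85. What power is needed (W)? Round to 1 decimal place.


P = Q * dP / eta
P = 0.082 * 4117000 / 0.85
P = 337594.0 / 0.85
P = 397169.4 W


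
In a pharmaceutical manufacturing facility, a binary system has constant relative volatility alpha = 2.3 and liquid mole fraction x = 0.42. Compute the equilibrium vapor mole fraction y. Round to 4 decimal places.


y = alpha*x / (1 + (alpha-1)*x)
y = 2.3*0.42 / (1 + (2.3-1)*0.42)
y = 0.966 / (1 + 0.546)
y = 0.966 / 1.546
y = 0.6248


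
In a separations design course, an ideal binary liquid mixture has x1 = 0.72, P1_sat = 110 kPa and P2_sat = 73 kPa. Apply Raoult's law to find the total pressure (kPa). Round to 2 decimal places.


P = x1*P1_sat + x2*P2_sat
x2 = 1 - x1 = 1 - 0.72 = 0.28
P = 0.72*110 + 0.28*73
P = 79.2 + 20.44
P = 99.64 kPa


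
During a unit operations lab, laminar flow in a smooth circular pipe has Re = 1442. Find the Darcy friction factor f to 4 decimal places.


f = 64 / Re
f = 64 / 1442
f = 0.0444


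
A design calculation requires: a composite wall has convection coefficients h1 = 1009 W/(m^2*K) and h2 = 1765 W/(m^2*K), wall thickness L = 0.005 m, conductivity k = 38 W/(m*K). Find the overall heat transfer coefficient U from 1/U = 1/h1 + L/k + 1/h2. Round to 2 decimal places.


1/U = 1/h1 + L/k + 1/h2
1/U = 1/1009 + 0.005/38 + 1/1765
1/U = 0.0009910803 + 0.0001315789 + 0.0005665722
1/U = 0.0016892314
U = 591.99 W/(m^2*K)


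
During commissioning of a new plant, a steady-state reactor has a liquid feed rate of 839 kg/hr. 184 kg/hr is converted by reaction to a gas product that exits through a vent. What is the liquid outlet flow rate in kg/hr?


Steady-state mass balance on the main outlet: F_out = F_in - F_removed
F_out = 839 - 184
F_out = 655 kg/hr


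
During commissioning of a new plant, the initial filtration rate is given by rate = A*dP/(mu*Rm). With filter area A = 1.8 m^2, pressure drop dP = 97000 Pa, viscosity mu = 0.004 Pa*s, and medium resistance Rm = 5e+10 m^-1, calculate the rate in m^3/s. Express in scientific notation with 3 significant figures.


rate = A * dP / (mu * Rm)
rate = 1.8 * 97000 / (0.004 * 5e+10)
rate = 174600.0 / 2.000e+08
rate = 8.73e-04 m^3/s
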